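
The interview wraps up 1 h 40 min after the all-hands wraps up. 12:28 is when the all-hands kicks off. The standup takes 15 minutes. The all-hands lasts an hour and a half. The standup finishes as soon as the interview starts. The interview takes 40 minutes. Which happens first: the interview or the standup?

the standup

The all-hands ends at 12:28 + 90 min = 13:58.
The interview ends at 13:58 + 100 min = 15:38.
The interview starts at 15:38 − 40 min = 14:58.
So the standup ends at 14:58.
The standup starts at 14:58 − 15 min = 14:43.
The interview starts at 14:58 and the standup starts at 14:43, so the standup is first.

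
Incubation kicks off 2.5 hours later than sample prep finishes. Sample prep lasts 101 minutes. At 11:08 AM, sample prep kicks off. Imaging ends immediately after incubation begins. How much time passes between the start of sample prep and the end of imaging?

4 hours 11 minutes

Sample prep ends at 11:08 AM + 101 min = 12:49 PM.
Incubation starts at 12:49 PM + 150 min = 3:19 PM.
So imaging ends at 3:19 PM.
From 11:08 AM to 3:19 PM is 4 hours 11 minutes.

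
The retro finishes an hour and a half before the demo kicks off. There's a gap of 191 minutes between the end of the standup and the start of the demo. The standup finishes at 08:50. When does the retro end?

10:31

The demo starts at 08:50 + 191 min = 12:01.
The retro ends at 12:01 − 90 min = 10:31.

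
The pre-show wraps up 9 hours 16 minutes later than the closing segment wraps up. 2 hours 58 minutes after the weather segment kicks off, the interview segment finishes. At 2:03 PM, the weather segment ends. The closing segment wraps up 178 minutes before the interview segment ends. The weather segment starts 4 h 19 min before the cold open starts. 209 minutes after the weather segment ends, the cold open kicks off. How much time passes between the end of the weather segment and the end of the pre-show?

The cold open starts at 2:03 PM + 209 min = 5:32 PM.
The weather segment starts at 5:32 PM − 259 min = 1:13 PM.
The interview segment ends at 1:13 PM + 178 min = 4:11 PM.
The closing segment ends at 4:11 PM − 178 min = 1:13 PM.
The pre-show ends at 1:13 PM + 556 min = 10:29 PM.
From 2:03 PM to 10:29 PM is 8 h 26 min.

8 h 26 min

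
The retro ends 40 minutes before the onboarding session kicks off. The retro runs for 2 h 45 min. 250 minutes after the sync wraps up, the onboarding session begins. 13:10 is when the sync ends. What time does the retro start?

13:55

The onboarding session starts at 13:10 + 250 min = 17:20.
The retro ends at 17:20 − 40 min = 16:40.
The retro starts at 16:40 − 165 min = 13:55.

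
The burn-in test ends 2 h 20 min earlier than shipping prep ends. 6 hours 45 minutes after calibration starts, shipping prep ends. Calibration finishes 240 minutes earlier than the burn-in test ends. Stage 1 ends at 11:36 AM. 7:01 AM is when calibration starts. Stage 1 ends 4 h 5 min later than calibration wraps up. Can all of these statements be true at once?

Shipping prep ends at 7:01 AM + 405 min = 1:46 PM.
The burn-in test ends at 1:46 PM − 140 min = 11:26 AM.
Calibration ends at 11:26 AM − 240 min = 7:26 AM.
Stage 1 ends at 7:26 AM + 245 min = 11:31 AM.
But stage 1 is also said to end at 11:36 AM — a 5-minute conflict.

No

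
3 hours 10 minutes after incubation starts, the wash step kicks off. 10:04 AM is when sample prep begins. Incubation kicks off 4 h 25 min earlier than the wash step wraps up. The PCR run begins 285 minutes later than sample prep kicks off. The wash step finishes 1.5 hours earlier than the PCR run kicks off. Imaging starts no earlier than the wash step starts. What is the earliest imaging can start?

The PCR run starts at 10:04 AM + 285 min = 2:49 PM.
The wash step ends at 2:49 PM − 90 min = 1:19 PM.
Incubation starts at 1:19 PM − 265 min = 8:54 AM.
The wash step starts at 8:54 AM + 190 min = 12:04 PM.
Imaging is bounded by the wash step, so the earliest it can start is 12:04 PM.

12:04 PM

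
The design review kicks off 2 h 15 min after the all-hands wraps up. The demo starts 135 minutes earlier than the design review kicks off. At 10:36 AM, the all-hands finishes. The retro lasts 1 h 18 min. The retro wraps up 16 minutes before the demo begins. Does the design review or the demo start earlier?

The design review starts at 10:36 AM + 135 min = 12:51 PM.
The demo starts at 12:51 PM − 135 min = 10:36 AM.
The design review starts at 12:51 PM and the demo starts at 10:36 AM, so the demo is first.

the demo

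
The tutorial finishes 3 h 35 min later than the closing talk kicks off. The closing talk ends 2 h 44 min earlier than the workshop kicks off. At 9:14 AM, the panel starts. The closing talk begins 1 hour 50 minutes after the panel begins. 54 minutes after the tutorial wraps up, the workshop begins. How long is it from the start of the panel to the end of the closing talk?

The closing talk starts at 9:14 AM + 110 min = 11:04 AM.
The tutorial ends at 11:04 AM + 215 min = 2:39 PM.
The workshop starts at 2:39 PM + 54 min = 3:33 PM.
The closing talk ends at 3:33 PM − 164 min = 12:49 PM.
From 9:14 AM to 12:49 PM is 215 minutes.

215 minutes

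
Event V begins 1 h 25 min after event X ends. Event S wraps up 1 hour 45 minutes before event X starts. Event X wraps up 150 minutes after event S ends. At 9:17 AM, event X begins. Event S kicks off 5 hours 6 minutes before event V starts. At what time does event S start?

Event S ends at 9:17 AM − 105 min = 7:32 AM.
Event X ends at 7:32 AM + 150 min = 10:02 AM.
Event V starts at 10:02 AM + 85 min = 11:27 AM.
Event S starts at 11:27 AM − 306 min = 6:21 AM.

6:21 AM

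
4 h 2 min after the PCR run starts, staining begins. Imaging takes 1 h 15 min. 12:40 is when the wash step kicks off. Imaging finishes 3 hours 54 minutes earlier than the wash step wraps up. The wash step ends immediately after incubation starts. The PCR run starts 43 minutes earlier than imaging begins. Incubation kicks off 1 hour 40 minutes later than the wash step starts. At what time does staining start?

12:30

Incubation starts at 12:40 + 100 min = 14:20.
So the wash step ends at 14:20.
Imaging ends at 14:20 − 234 min = 10:26.
Imaging starts at 10:26 − 75 min = 09:11.
The PCR run starts at 09:11 − 43 min = 08:28.
Staining starts at 08:28 + 242 min = 12:30.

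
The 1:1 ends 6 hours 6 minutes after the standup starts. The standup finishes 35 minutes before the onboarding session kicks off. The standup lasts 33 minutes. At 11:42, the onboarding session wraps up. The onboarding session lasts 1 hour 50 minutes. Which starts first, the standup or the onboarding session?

The onboarding session starts at 11:42 − 110 min = 09:52.
The standup ends at 09:52 − 35 min = 09:17.
The standup starts at 09:17 − 33 min = 08:44.
The standup starts at 08:44 and the onboarding session starts at 09:52, so the standup is first.

the standup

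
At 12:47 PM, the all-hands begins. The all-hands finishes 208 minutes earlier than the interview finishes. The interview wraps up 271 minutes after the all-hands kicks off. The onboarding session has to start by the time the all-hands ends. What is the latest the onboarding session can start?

The interview ends at 12:47 PM + 271 min = 5:18 PM.
The all-hands ends at 5:18 PM − 208 min = 1:50 PM.
The onboarding session is bounded by the all-hands, so the latest it can start is 1:50 PM.

1:50 PM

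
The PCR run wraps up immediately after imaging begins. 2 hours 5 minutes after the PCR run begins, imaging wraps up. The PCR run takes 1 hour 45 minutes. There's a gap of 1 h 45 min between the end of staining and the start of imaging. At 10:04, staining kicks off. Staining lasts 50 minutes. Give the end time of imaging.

12:59

Staining ends at 10:04 + 50 min = 10:54.
Imaging starts at 10:54 + 105 min = 12:39.
So the PCR run ends at 12:39.
The PCR run starts at 12:39 − 105 min = 10:54.
Imaging ends at 10:54 + 125 min = 12:59.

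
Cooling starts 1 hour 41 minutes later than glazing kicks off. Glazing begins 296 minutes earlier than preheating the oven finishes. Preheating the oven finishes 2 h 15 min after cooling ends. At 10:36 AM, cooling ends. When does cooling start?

Preheating the oven ends at 10:36 AM + 135 min = 12:51 PM.
Glazing starts at 12:51 PM − 296 min = 7:55 AM.
Cooling starts at 7:55 AM + 101 min = 9:36 AM.

9:36 AM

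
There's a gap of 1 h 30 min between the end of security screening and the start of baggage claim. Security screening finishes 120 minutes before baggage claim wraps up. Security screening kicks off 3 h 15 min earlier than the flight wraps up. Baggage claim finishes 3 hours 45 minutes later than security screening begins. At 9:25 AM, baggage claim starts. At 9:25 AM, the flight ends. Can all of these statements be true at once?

Yes

Security screening starts at 9:25 AM − 195 min = 6:10 AM.
Baggage claim ends at 6:10 AM + 225 min = 9:55 AM.
Security screening ends at 9:55 AM − 120 min = 7:55 AM.
Baggage claim starts at 7:55 AM + 90 min = 9:25 AM.
That matches the stated 9:25 AM, so the schedule is consistent.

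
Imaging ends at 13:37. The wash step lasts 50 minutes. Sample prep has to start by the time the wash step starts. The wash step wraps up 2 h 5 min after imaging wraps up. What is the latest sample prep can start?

The wash step ends at 13:37 + 125 min = 15:42.
The wash step starts at 15:42 − 50 min = 14:52.
Sample prep is bounded by the wash step, so the latest it can start is 14:52.

14:52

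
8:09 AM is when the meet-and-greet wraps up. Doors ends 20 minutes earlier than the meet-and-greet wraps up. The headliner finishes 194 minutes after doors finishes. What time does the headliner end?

Doors ends at 8:09 AM − 20 min = 7:49 AM.
The headliner ends at 7:49 AM + 194 min = 11:03 AM.

11:03 AM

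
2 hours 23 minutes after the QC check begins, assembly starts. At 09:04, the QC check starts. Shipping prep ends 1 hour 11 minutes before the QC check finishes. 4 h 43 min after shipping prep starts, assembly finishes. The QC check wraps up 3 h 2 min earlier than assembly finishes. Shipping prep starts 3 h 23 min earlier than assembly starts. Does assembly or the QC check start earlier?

the QC check

Assembly starts at 09:04 + 143 min = 11:27.
Assembly starts at 11:27 and the QC check starts at 09:04, so the QC check is first.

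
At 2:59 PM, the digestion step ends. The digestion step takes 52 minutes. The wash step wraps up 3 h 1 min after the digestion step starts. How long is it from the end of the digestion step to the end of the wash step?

129 minutes

The digestion step starts at 2:59 PM − 52 min = 2:07 PM.
The wash step ends at 2:07 PM + 181 min = 5:08 PM.
From 2:59 PM to 5:08 PM is 129 minutes.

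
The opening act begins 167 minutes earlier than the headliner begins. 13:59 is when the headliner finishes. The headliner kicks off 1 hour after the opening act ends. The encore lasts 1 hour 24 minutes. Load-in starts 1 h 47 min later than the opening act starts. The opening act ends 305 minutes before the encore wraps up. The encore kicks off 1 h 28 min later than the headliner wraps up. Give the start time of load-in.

The encore starts at 13:59 + 88 min = 15:27.
The encore ends at 15:27 + 84 min = 16:51.
The opening act ends at 16:51 − 305 min = 11:46.
The headliner starts at 11:46 + 60 min = 12:46.
The opening act starts at 12:46 − 167 min = 09:59.
Load-in starts at 09:59 + 107 min = 11:46.

11:46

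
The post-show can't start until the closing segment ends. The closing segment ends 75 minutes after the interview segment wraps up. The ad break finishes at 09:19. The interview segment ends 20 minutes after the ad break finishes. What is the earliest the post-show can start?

10:54

The interview segment ends at 09:19 + 20 min = 09:39.
The closing segment ends at 09:39 + 75 min = 10:54.
The post-show is bounded by the closing segment, so the earliest it can start is 10:54.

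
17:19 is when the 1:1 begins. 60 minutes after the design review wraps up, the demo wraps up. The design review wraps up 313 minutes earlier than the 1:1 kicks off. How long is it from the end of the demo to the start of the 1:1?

The design review ends at 17:19 − 313 min = 12:06.
The demo ends at 12:06 + 60 min = 13:06.
From 13:06 to 17:19 is 4 hours 13 minutes.

4 hours 13 minutes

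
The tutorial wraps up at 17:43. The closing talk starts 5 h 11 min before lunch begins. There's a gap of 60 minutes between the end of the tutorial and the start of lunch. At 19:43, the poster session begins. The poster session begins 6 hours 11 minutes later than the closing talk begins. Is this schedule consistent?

Yes

Lunch starts at 17:43 + 60 min = 18:43.
The closing talk starts at 18:43 − 311 min = 13:32.
The poster session starts at 13:32 + 371 min = 19:43.
That matches the stated 19:43, so the schedule is consistent.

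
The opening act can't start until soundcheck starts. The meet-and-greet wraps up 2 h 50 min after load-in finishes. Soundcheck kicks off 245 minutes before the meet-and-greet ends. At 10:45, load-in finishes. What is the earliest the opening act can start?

The meet-and-greet ends at 10:45 + 170 min = 13:35.
Soundcheck starts at 13:35 − 245 min = 09:30.
The opening act is bounded by soundcheck, so the earliest it can start is 09:30.

09:30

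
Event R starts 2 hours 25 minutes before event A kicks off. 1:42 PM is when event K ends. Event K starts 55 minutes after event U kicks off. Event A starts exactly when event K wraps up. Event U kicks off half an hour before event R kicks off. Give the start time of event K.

Event A starts at 1:42 PM.
Event R starts at 1:42 PM − 145 min = 11:17 AM.
Event U starts at 11:17 AM − 30 min = 10:47 AM.
Event K starts at 10:47 AM + 55 min = 11:42 AM.

11:42 AM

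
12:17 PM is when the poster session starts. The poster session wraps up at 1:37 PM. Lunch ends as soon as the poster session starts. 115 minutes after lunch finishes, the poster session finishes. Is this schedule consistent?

Lunch ends at 12:17 PM.
The poster session ends at 12:17 PM + 115 min = 2:12 PM.
But the poster session is also said to end at 1:37 PM — a 35-minute conflict.

No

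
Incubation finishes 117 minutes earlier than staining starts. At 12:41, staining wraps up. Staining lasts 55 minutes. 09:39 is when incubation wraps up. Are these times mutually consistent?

No

Staining starts at 12:41 − 55 min = 11:46.
Incubation ends at 11:46 − 117 min = 09:49.
But incubation is also said to end at 09:39 — a 10-minute conflict.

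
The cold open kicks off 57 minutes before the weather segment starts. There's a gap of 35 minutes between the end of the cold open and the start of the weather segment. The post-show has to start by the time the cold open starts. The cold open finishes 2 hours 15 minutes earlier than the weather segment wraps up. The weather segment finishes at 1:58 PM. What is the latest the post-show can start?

The cold open ends at 1:58 PM − 135 min = 11:43 AM.
The weather segment starts at 11:43 AM + 35 min = 12:18 PM.
The cold open starts at 12:18 PM − 57 min = 11:21 AM.
The post-show is bounded by the cold open, so the latest it can start is 11:21 AM.

11:21 AM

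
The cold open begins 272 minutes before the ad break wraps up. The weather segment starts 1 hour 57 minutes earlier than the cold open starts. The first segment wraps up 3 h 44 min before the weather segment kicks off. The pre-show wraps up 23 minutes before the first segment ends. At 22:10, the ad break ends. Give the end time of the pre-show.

The cold open starts at 22:10 − 272 min = 17:38.
The weather segment starts at 17:38 − 117 min = 15:41.
The first segment ends at 15:41 − 224 min = 11:57.
The pre-show ends at 11:57 − 23 min = 11:34.

11:34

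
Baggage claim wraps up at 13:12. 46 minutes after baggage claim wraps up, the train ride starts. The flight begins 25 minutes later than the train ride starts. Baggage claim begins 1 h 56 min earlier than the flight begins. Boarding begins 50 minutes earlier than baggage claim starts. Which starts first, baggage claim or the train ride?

baggage claim

The train ride starts at 13:12 + 46 min = 13:58.
The flight starts at 13:58 + 25 min = 14:23.
Baggage claim starts at 14:23 − 116 min = 12:27.
Baggage claim starts at 12:27 and the train ride starts at 13:58, so baggage claim is first.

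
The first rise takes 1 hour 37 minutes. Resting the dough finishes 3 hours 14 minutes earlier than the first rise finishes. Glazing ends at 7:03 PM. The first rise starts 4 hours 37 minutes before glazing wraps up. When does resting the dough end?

12:49 PM

The first rise starts at 7:03 PM − 277 min = 2:26 PM.
The first rise ends at 2:26 PM + 97 min = 4:03 PM.
Resting the dough ends at 4:03 PM − 194 min = 12:49 PM.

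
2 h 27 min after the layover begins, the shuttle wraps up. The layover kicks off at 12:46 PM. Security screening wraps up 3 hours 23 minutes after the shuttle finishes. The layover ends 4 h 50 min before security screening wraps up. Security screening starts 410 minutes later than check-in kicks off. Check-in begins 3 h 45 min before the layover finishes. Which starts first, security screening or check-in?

check-in

The shuttle ends at 12:46 PM + 147 min = 3:13 PM.
Security screening ends at 3:13 PM + 203 min = 6:36 PM.
The layover ends at 6:36 PM − 290 min = 1:46 PM.
Check-in starts at 1:46 PM − 225 min = 10:01 AM.
Security screening starts at 10:01 AM + 410 min = 4:51 PM.
Security screening starts at 4:51 PM and check-in starts at 10:01 AM, so check-in is first.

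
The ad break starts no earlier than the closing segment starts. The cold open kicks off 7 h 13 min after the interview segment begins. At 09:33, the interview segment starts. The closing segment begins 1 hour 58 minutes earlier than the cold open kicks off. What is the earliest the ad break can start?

The cold open starts at 09:33 + 433 min = 16:46.
The closing segment starts at 16:46 − 118 min = 14:48.
The ad break is bounded by the closing segment, so the earliest it can start is 14:48.

14:48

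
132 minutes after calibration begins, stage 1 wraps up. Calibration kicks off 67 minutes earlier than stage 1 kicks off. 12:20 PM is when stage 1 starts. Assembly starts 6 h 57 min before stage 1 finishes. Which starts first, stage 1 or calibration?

calibration

Calibration starts at 12:20 PM − 67 min = 11:13 AM.
Stage 1 starts at 12:20 PM and calibration starts at 11:13 AM, so calibration is first.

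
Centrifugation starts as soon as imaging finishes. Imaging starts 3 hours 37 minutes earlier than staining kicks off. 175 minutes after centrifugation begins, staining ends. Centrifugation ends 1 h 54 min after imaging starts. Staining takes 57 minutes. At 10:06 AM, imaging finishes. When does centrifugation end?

10:21 AM

Centrifugation starts at 10:06 AM.
Staining ends at 10:06 AM + 175 min = 1:01 PM.
Staining starts at 1:01 PM − 57 min = 12:04 PM.
Imaging starts at 12:04 PM − 217 min = 8:27 AM.
Centrifugation ends at 8:27 AM + 114 min = 10:21 AM.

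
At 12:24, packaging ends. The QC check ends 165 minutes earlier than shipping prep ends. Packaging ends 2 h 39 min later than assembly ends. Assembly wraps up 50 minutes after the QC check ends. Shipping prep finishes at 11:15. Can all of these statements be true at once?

No

The QC check ends at 11:15 − 165 min = 08:30.
Assembly ends at 08:30 + 50 min = 09:20.
Packaging ends at 09:20 + 159 min = 11:59.
But packaging is also said to end at 12:24 — a 25-minute conflict.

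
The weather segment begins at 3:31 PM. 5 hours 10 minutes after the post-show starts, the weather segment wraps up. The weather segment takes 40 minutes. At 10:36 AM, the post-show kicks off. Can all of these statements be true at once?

The weather segment ends at 10:36 AM + 310 min = 3:46 PM.
The weather segment starts at 3:46 PM − 40 min = 3:06 PM.
But the weather segment is also said to start at 3:31 PM — a 25-minute conflict.

No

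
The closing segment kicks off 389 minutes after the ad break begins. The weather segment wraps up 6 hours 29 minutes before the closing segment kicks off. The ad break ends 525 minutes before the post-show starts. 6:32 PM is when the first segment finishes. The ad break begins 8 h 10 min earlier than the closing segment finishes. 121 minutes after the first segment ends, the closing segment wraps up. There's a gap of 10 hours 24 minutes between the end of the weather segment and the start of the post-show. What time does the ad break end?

2:02 PM

The closing segment ends at 6:32 PM + 121 min = 8:33 PM.
The ad break starts at 8:33 PM − 490 min = 12:23 PM.
The closing segment starts at 12:23 PM + 389 min = 6:52 PM.
The weather segment ends at 6:52 PM − 389 min = 12:23 PM.
The post-show starts at 12:23 PM + 624 min = 10:47 PM.
The ad break ends at 10:47 PM − 525 min = 2:02 PM.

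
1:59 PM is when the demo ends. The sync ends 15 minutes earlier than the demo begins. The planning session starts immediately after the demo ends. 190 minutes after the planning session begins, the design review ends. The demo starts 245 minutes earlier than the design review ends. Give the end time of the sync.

The planning session starts at 1:59 PM.
The design review ends at 1:59 PM + 190 min = 5:09 PM.
The demo starts at 5:09 PM − 245 min = 1:04 PM.
The sync ends at 1:04 PM − 15 min = 12:49 PM.

12:49 PM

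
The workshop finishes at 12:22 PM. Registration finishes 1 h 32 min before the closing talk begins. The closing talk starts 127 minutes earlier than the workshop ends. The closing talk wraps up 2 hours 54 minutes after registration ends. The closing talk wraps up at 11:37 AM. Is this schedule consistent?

Yes

The closing talk starts at 12:22 PM − 127 min = 10:15 AM.
Registration ends at 10:15 AM − 92 min = 8:43 AM.
The closing talk ends at 8:43 AM + 174 min = 11:37 AM.
That matches the stated 11:37 AM, so the schedule is consistent.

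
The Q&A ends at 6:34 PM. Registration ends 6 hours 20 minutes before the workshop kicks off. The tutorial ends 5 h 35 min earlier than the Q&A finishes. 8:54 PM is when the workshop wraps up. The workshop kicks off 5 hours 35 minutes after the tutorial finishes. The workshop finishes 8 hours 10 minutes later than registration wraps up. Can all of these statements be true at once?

The tutorial ends at 6:34 PM − 335 min = 12:59 PM.
The workshop starts at 12:59 PM + 335 min = 6:34 PM.
Registration ends at 6:34 PM − 380 min = 12:14 PM.
The workshop ends at 12:14 PM + 490 min = 8:24 PM.
But the workshop is also said to end at 8:54 PM — a 30-minute conflict.

No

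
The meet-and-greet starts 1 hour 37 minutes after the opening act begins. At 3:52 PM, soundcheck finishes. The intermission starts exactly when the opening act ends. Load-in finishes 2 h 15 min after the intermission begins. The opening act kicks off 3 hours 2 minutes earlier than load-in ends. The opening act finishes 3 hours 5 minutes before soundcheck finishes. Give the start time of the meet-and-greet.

1:37 PM

The opening act ends at 3:52 PM − 185 min = 12:47 PM.
So the intermission starts at 12:47 PM.
Load-in ends at 12:47 PM + 135 min = 3:02 PM.
The opening act starts at 3:02 PM − 182 min = 12:00 PM.
The meet-and-greet starts at 12:00 PM + 97 min = 1:37 PM.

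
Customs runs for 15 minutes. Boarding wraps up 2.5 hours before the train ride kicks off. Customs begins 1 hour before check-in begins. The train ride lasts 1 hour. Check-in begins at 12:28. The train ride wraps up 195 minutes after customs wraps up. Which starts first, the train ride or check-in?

Customs starts at 12:28 − 60 min = 11:28.
Customs ends at 11:28 + 15 min = 11:43.
The train ride ends at 11:43 + 195 min = 14:58.
The train ride starts at 14:58 − 60 min = 13:58.
The train ride starts at 13:58 and check-in starts at 12:28, so check-in is first.

check-in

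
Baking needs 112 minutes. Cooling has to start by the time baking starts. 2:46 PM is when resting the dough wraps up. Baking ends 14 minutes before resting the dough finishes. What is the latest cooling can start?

12:40 PM

Baking ends at 2:46 PM − 14 min = 2:32 PM.
Baking starts at 2:32 PM − 112 min = 12:40 PM.
Cooling is bounded by baking, so the latest it can start is 12:40 PM.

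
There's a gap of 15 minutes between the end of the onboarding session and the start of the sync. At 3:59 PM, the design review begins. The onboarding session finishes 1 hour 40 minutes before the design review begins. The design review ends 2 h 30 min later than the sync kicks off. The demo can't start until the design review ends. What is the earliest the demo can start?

The onboarding session ends at 3:59 PM − 100 min = 2:19 PM.
The sync starts at 2:19 PM + 15 min = 2:34 PM.
The design review ends at 2:34 PM + 150 min = 5:04 PM.
The demo is bounded by the design review, so the earliest it can start is 5:04 PM.

5:04 PM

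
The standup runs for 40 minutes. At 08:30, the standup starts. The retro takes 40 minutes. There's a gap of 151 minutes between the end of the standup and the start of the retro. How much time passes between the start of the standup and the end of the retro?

231 minutes

The standup ends at 08:30 + 40 min = 09:10.
The retro starts at 09:10 + 151 min = 11:41.
The retro ends at 11:41 + 40 min = 12:21.
From 08:30 to 12:21 is 231 minutes.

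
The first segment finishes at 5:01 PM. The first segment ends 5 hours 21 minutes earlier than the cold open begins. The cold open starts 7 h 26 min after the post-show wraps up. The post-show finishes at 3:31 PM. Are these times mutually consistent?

The cold open starts at 3:31 PM + 446 min = 10:57 PM.
The first segment ends at 10:57 PM − 321 min = 5:36 PM.
But the first segment is also said to end at 5:01 PM — a 35-minute conflict.

No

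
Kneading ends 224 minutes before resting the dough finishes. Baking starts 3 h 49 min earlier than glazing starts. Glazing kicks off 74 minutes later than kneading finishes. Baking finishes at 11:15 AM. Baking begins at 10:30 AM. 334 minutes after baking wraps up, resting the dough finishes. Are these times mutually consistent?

Yes

Resting the dough ends at 11:15 AM + 334 min = 4:49 PM.
Kneading ends at 4:49 PM − 224 min = 1:05 PM.
Glazing starts at 1:05 PM + 74 min = 2:19 PM.
Baking starts at 2:19 PM − 229 min = 10:30 AM.
That matches the stated 10:30 AM, so the schedule is consistent.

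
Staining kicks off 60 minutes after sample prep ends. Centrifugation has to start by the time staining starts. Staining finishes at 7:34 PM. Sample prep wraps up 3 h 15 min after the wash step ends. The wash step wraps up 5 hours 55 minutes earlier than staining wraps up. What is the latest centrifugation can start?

The wash step ends at 7:34 PM − 355 min = 1:39 PM.
Sample prep ends at 1:39 PM + 195 min = 4:54 PM.
Staining starts at 4:54 PM + 60 min = 5:54 PM.
Centrifugation is bounded by staining, so the latest it can start is 5:54 PM.

5:54 PM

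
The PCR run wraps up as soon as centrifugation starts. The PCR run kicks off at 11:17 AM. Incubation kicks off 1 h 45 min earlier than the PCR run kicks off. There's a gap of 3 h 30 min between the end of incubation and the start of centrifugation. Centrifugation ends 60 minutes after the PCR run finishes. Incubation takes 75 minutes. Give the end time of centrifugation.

Incubation starts at 11:17 AM − 105 min = 9:32 AM.
Incubation ends at 9:32 AM + 75 min = 10:47 AM.
Centrifugation starts at 10:47 AM + 210 min = 2:17 PM.
So the PCR run ends at 2:17 PM.
Centrifugation ends at 2:17 PM + 60 min = 3:17 PM.

3:17 PM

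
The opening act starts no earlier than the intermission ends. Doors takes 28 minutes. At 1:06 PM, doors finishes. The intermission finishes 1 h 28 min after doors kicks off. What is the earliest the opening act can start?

2:06 PM

Doors starts at 1:06 PM − 28 min = 12:38 PM.
The intermission ends at 12:38 PM + 88 min = 2:06 PM.
The opening act is bounded by the intermission, so the earliest it can start is 2:06 PM.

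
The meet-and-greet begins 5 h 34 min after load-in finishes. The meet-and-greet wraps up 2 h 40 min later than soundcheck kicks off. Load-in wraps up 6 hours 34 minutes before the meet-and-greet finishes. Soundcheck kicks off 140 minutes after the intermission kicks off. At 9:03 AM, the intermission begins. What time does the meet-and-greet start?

1:03 PM

Soundcheck starts at 9:03 AM + 140 min = 11:23 AM.
The meet-and-greet ends at 11:23 AM + 160 min = 2:03 PM.
Load-in ends at 2:03 PM − 394 min = 7:29 AM.
The meet-and-greet starts at 7:29 AM + 334 min = 1:03 PM.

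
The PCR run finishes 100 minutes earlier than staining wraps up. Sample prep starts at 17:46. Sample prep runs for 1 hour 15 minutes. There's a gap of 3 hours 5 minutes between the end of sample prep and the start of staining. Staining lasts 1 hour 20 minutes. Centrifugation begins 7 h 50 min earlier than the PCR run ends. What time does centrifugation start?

13:56

Sample prep ends at 17:46 + 75 min = 19:01.
Staining starts at 19:01 + 185 min = 22:06.
Staining ends at 22:06 + 80 min = 23:26.
The PCR run ends at 23:26 − 100 min = 21:46.
Centrifugation starts at 21:46 − 470 min = 13:56.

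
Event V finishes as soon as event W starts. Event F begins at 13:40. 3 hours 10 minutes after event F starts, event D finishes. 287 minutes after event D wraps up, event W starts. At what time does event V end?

21:37

Event D ends at 13:40 + 190 min = 16:50.
Event W starts at 16:50 + 287 min = 21:37.
So event V ends at 21:37.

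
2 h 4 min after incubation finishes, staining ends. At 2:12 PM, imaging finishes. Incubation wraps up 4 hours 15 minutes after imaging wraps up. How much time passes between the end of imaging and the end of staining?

Incubation ends at 2:12 PM + 255 min = 6:27 PM.
Staining ends at 6:27 PM + 124 min = 8:31 PM.
From 2:12 PM to 8:31 PM is 6 h 19 min.

6 h 19 min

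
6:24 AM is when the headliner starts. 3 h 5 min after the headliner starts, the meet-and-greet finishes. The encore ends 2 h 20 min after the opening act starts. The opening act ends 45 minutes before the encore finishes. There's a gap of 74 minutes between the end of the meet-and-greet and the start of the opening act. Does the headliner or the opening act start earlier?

The meet-and-greet ends at 6:24 AM + 185 min = 9:29 AM.
The opening act starts at 9:29 AM + 74 min = 10:43 AM.
The headliner starts at 6:24 AM and the opening act starts at 10:43 AM, so the headliner is first.

the headliner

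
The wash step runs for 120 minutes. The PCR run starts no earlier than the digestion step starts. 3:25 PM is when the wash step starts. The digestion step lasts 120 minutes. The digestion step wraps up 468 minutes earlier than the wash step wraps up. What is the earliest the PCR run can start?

The wash step ends at 3:25 PM + 120 min = 5:25 PM.
The digestion step ends at 5:25 PM − 468 min = 9:37 AM.
The digestion step starts at 9:37 AM − 120 min = 7:37 AM.
The PCR run is bounded by the digestion step, so the earliest it can start is 7:37 AM.

7:37 AM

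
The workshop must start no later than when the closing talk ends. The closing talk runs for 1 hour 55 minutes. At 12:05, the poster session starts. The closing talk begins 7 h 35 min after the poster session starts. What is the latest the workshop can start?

21:35

The closing talk starts at 12:05 + 455 min = 19:40.
The closing talk ends at 19:40 + 115 min = 21:35.
The workshop is bounded by the closing talk, so the latest it can start is 21:35.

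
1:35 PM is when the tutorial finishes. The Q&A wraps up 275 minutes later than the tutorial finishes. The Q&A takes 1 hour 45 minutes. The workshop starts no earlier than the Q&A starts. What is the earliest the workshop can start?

4:25 PM

The Q&A ends at 1:35 PM + 275 min = 6:10 PM.
The Q&A starts at 6:10 PM − 105 min = 4:25 PM.
The workshop is bounded by the Q&A, so the earliest it can start is 4:25 PM.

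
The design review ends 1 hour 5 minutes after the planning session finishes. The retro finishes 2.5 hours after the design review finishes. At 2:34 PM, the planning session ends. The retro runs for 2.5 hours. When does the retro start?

The design review ends at 2:34 PM + 65 min = 3:39 PM.
The retro ends at 3:39 PM + 150 min = 6:09 PM.
The retro starts at 6:09 PM − 150 min = 3:39 PM.

3:39 PM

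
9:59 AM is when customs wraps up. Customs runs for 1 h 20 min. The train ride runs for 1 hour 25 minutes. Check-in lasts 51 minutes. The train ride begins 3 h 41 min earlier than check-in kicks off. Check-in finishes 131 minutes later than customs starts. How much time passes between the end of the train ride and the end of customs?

Customs starts at 9:59 AM − 80 min = 8:39 AM.
Check-in ends at 8:39 AM + 131 min = 10:50 AM.
Check-in starts at 10:50 AM − 51 min = 9:59 AM.
The train ride starts at 9:59 AM − 221 min = 6:18 AM.
The train ride ends at 6:18 AM + 85 min = 7:43 AM.
From 7:43 AM to 9:59 AM is 2 h 16 min.

2 h 16 min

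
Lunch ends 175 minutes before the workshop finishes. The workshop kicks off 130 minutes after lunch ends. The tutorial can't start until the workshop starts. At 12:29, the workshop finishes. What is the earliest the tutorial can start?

11:44

Lunch ends at 12:29 − 175 min = 09:34.
The workshop starts at 09:34 + 130 min = 11:44.
The tutorial is bounded by the workshop, so the earliest it can start is 11:44.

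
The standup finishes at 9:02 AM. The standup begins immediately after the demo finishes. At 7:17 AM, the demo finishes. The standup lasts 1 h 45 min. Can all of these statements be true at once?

The standup starts at 7:17 AM.
The standup ends at 7:17 AM + 105 min = 9:02 AM.
That matches the stated 9:02 AM, so the schedule is consistent.

Yes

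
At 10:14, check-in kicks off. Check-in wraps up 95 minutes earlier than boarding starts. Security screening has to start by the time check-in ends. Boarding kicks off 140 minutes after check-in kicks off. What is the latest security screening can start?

Boarding starts at 10:14 + 140 min = 12:34.
Check-in ends at 12:34 − 95 min = 10:59.
Security screening is bounded by check-in, so the latest it can start is 10:59.

10:59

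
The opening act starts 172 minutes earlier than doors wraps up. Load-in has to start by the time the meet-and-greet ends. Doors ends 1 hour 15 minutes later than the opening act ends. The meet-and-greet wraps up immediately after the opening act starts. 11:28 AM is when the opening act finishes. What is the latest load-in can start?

9:51 AM

Doors ends at 11:28 AM + 75 min = 12:43 PM.
The opening act starts at 12:43 PM − 172 min = 9:51 AM.
So the meet-and-greet ends at 9:51 AM.
Load-in is bounded by the meet-and-greet, so the latest it can start is 9:51 AM.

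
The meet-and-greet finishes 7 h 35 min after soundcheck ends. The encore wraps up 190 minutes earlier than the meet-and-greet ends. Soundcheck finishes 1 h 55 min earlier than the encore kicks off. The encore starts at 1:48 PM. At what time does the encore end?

Soundcheck ends at 1:48 PM − 115 min = 11:53 AM.
The meet-and-greet ends at 11:53 AM + 455 min = 7:28 PM.
The encore ends at 7:28 PM − 190 min = 4:18 PM.

4:18 PM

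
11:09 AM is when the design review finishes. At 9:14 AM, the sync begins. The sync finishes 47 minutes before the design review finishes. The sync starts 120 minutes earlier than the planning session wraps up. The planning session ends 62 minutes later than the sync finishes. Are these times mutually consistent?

The sync ends at 11:09 AM − 47 min = 10:22 AM.
The planning session ends at 10:22 AM + 62 min = 11:24 AM.
The sync starts at 11:24 AM − 120 min = 9:24 AM.
But the sync is also said to start at 9:14 AM — a 10-minute conflict.

No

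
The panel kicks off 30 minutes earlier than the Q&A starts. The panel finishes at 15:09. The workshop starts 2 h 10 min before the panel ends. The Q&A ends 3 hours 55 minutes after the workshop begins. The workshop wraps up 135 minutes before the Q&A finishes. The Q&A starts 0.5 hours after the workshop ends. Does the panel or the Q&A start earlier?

The workshop starts at 15:09 − 130 min = 12:59.
The Q&A ends at 12:59 + 235 min = 16:54.
The workshop ends at 16:54 − 135 min = 14:39.
The Q&A starts at 14:39 + 30 min = 15:09.
The panel starts at 15:09 − 30 min = 14:39.
The panel starts at 14:39 and the Q&A starts at 15:09, so the panel is first.

the panel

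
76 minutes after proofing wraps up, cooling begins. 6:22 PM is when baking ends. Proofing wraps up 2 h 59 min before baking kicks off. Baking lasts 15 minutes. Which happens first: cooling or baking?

Baking starts at 6:22 PM − 15 min = 6:07 PM.
Proofing ends at 6:07 PM − 179 min = 3:08 PM.
Cooling starts at 3:08 PM + 76 min = 4:24 PM.
Cooling starts at 4:24 PM and baking starts at 6:07 PM, so cooling is first.

cooling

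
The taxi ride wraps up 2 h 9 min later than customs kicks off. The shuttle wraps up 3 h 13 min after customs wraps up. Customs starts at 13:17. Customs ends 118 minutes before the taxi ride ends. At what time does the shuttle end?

16:41

The taxi ride ends at 13:17 + 129 min = 15:26.
Customs ends at 15:26 − 118 min = 13:28.
The shuttle ends at 13:28 + 193 min = 16:41.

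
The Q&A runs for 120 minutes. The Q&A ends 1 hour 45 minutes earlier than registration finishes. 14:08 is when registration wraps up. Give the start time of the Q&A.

The Q&A ends at 14:08 − 105 min = 12:23.
The Q&A starts at 12:23 − 120 min = 10:23.

10:23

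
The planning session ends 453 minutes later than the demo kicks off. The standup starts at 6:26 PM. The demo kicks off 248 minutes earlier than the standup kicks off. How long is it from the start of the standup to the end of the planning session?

3 hours 25 minutes

The demo starts at 6:26 PM − 248 min = 2:18 PM.
The planning session ends at 2:18 PM + 453 min = 9:51 PM.
From 6:26 PM to 9:51 PM is 3 hours 25 minutes.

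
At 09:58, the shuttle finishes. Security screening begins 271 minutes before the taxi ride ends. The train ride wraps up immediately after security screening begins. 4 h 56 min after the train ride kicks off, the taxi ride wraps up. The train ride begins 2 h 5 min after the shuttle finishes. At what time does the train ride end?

12:28

The train ride starts at 09:58 + 125 min = 12:03.
The taxi ride ends at 12:03 + 296 min = 16:59.
Security screening starts at 16:59 − 271 min = 12:28.
So the train ride ends at 12:28.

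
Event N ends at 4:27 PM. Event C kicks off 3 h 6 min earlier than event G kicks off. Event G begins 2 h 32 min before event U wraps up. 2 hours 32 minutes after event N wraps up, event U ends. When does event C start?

Event U ends at 4:27 PM + 152 min = 6:59 PM.
Event G starts at 6:59 PM − 152 min = 4:27 PM.
Event C starts at 4:27 PM − 186 min = 1:21 PM.

1:21 PM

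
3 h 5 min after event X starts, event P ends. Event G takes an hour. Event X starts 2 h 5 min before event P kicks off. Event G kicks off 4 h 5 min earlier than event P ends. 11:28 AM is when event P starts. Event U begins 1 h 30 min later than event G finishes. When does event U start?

10:53 AM

Event X starts at 11:28 AM − 125 min = 9:23 AM.
Event P ends at 9:23 AM + 185 min = 12:28 PM.
Event G starts at 12:28 PM − 245 min = 8:23 AM.
Event G ends at 8:23 AM + 60 min = 9:23 AM.
Event U starts at 9:23 AM + 90 min = 10:53 AM.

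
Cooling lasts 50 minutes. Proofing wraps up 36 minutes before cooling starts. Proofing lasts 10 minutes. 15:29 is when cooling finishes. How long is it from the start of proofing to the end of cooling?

Cooling starts at 15:29 − 50 min = 14:39.
Proofing ends at 14:39 − 36 min = 14:03.
Proofing starts at 14:03 − 10 min = 13:53.
From 13:53 to 15:29 is 1 h 36 min.

1 h 36 min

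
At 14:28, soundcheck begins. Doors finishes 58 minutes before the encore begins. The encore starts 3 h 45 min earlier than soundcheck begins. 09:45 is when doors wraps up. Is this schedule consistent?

The encore starts at 14:28 − 225 min = 10:43.
Doors ends at 10:43 − 58 min = 09:45.
That matches the stated 09:45, so the schedule is consistent.

Yes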